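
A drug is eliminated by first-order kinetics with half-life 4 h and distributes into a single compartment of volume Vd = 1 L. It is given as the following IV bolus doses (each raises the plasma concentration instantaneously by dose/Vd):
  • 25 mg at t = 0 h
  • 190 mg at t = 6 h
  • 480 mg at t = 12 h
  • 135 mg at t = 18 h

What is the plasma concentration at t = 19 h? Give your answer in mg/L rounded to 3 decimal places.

k = ln 2 / 4 = 0.17329 per h
Dose 1 (25 mg at t=0 h): 25·exp(−0.17329·19) = 0.929 mg/L
Dose 2 (190 mg at t=6 h): 190·exp(−0.17329·13) = 19.971 mg/L
Dose 3 (480 mg at t=12 h): 480·exp(−0.17329·7) = 142.705 mg/L
Dose 4 (135 mg at t=18 h): 135·exp(−0.17329·1) = 113.521 mg/L
C(19) = 0.929 + 19.971 + 142.705 + 113.521 = 277.126 mg/L

277.126 mg/L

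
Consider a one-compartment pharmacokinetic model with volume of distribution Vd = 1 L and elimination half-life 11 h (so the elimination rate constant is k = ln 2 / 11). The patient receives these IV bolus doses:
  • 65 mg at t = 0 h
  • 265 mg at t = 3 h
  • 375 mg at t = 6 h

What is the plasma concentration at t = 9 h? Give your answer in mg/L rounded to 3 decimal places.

528.844 mg/L

k = ln 2 / 11 = 0.06301 per h
Dose 1 (65 mg at t=0 h): 65·exp(−0.06301·9) = 36.865 mg/L
Dose 2 (265 mg at t=3 h): 265·exp(−0.06301·6) = 181.572 mg/L
Dose 3 (375 mg at t=6 h): 375·exp(−0.06301·3) = 310.407 mg/L
C(9) = 36.865 + 181.572 + 310.407 = 528.844 mg/L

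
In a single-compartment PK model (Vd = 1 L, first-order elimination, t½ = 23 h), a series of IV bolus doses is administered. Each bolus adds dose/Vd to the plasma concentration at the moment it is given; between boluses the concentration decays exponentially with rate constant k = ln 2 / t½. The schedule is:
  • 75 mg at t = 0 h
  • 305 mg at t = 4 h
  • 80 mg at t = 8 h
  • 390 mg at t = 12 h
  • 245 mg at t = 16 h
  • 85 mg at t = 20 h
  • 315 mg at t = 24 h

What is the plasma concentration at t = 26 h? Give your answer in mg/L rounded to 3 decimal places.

1042.454 mg/L

k = ln 2 / 23 = 0.03014 per h
Dose 1 (75 mg at t=0 h): 75·exp(−0.03014·26) = 34.258 mg/L
Dose 2 (305 mg at t=4 h): 305·exp(−0.03014·22) = 157.166 mg/L
Dose 3 (80 mg at t=8 h): 80·exp(−0.03014·18) = 46.505 mg/L
Dose 4 (390 mg at t=12 h): 390·exp(−0.03014·14) = 255.758 mg/L
Dose 5 (245 mg at t=16 h): 245·exp(−0.03014·10) = 181.252 mg/L
Dose 6 (85 mg at t=20 h): 85·exp(−0.03014·6) = 70.940 mg/L
Dose 7 (315 mg at t=24 h): 315·exp(−0.03014·2) = 296.575 mg/L
C(26) = 34.258 + 157.166 + 46.505 + 255.758 + 181.252 + 70.940 + 296.575 = 1042.454 mg/L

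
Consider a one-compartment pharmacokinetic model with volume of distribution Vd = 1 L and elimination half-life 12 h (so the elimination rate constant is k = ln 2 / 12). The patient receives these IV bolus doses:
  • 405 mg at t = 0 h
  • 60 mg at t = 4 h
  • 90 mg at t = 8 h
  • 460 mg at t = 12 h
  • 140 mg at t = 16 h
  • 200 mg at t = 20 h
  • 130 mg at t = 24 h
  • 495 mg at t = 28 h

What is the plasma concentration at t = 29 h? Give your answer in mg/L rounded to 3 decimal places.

k = ln 2 / 12 = 0.05776 per h
Dose 1 (405 mg at t=0 h): 405·exp(−0.05776·29) = 75.852 mg/L
Dose 2 (60 mg at t=4 h): 60·exp(−0.05776·25) = 14.158 mg/L
Dose 3 (90 mg at t=8 h): 90·exp(−0.05776·21) = 26.757 mg/L
Dose 4 (460 mg at t=12 h): 460·exp(−0.05776·17) = 172.305 mg/L
Dose 5 (140 mg at t=16 h): 140·exp(−0.05776·13) = 66.071 mg/L
Dose 6 (200 mg at t=20 h): 200·exp(−0.05776·9) = 118.921 mg/L
Dose 7 (130 mg at t=24 h): 130·exp(−0.05776·5) = 97.390 mg/L
Dose 8 (495 mg at t=28 h): 495·exp(−0.05776·1) = 467.218 mg/L
C(29) = 75.852 + 14.158 + 26.757 + 172.305 + 66.071 + 118.921 + 97.390 + 467.218 = 1038.672 mg/L

1038.672 mg/L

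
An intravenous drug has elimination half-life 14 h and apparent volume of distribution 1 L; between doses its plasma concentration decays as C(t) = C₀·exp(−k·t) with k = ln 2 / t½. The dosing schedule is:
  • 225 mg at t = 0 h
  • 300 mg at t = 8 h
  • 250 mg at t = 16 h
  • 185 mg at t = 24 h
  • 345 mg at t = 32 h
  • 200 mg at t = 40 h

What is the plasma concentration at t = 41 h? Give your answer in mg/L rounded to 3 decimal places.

k = ln 2 / 14 = 0.04951 per h
Dose 1 (225 mg at t=0 h): 225·exp(−0.04951·41) = 29.553 mg/L
Dose 2 (300 mg at t=8 h): 300·exp(−0.04951·33) = 58.553 mg/L
Dose 3 (250 mg at t=16 h): 250·exp(−0.04951·25) = 72.508 mg/L
Dose 4 (185 mg at t=24 h): 185·exp(−0.04951·17) = 79.732 mg/L
Dose 5 (345 mg at t=32 h): 345·exp(−0.04951·9) = 220.953 mg/L
Dose 6 (200 mg at t=40 h): 200·exp(−0.04951·1) = 190.339 mg/L
C(41) = 29.553 + 58.553 + 72.508 + 79.732 + 220.953 + 190.339 = 651.638 mg/L

651.638 mg/L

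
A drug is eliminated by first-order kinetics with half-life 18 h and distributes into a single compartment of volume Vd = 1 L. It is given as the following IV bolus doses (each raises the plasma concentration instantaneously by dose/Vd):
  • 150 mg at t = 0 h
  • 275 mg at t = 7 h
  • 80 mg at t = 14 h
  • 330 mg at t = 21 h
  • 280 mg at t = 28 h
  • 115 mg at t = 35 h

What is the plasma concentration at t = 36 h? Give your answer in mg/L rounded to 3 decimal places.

k = ln 2 / 18 = 0.03851 per h
Dose 1 (150 mg at t=0 h): 150·exp(−0.03851·36) = 37.500 mg/L
Dose 2 (275 mg at t=7 h): 275·exp(−0.03851·29) = 90.020 mg/L
Dose 3 (80 mg at t=14 h): 80·exp(−0.03851·22) = 34.290 mg/L
Dose 4 (330 mg at t=21 h): 330·exp(−0.03851·15) = 185.206 mg/L
Dose 5 (280 mg at t=28 h): 280·exp(−0.03851·8) = 205.763 mg/L
Dose 6 (115 mg at t=35 h): 115·exp(−0.03851·1) = 110.656 mg/L
C(36) = 37.500 + 90.020 + 34.290 + 185.206 + 205.763 + 110.656 = 663.435 mg/L

663.435 mg/L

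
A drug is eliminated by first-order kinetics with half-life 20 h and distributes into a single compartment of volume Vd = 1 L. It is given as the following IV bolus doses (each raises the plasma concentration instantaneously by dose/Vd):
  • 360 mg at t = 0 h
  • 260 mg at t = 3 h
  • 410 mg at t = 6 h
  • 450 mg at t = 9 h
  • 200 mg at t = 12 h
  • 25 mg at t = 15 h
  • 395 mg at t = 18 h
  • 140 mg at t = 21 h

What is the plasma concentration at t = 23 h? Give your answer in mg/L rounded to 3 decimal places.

1415.024 mg/L

k = ln 2 / 20 = 0.03466 per h
Dose 1 (360 mg at t=0 h): 360·exp(−0.03466·23) = 162.225 mg/L
Dose 2 (260 mg at t=3 h): 260·exp(−0.03466·20) = 130.000 mg/L
Dose 3 (410 mg at t=6 h): 410·exp(−0.03466·17) = 227.462 mg/L
Dose 4 (450 mg at t=9 h): 450·exp(−0.03466·14) = 277.007 mg/L
Dose 5 (200 mg at t=12 h): 200·exp(−0.03466·11) = 136.604 mg/L
Dose 6 (25 mg at t=15 h): 25·exp(−0.03466·8) = 18.946 mg/L
Dose 7 (395 mg at t=18 h): 395·exp(−0.03466·5) = 332.154 mg/L
Dose 8 (140 mg at t=21 h): 140·exp(−0.03466·2) = 130.625 mg/L
C(23) = 162.225 + 130.000 + 227.462 + 277.007 + 136.604 + 18.946 + 332.154 + 130.625 = 1415.024 mg/L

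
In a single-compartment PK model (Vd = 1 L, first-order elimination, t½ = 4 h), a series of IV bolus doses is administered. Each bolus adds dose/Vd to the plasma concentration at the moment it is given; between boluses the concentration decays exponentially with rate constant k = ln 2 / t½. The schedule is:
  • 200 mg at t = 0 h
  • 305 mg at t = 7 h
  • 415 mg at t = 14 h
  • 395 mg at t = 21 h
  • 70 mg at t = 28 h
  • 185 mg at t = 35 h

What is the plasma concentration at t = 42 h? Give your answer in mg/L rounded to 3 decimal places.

75.657 mg/L

k = ln 2 / 4 = 0.17329 per h
Dose 1 (200 mg at t=0 h): 200·exp(−0.17329·42) = 0.138 mg/L
Dose 2 (305 mg at t=7 h): 305·exp(−0.17329·35) = 0.708 mg/L
Dose 3 (415 mg at t=14 h): 415·exp(−0.17329·28) = 3.242 mg/L
Dose 4 (395 mg at t=21 h): 395·exp(−0.17329·21) = 10.380 mg/L
Dose 5 (70 mg at t=28 h): 70·exp(−0.17329·14) = 6.187 mg/L
Dose 6 (185 mg at t=35 h): 185·exp(−0.17329·7) = 55.001 mg/L
C(42) = 0.138 + 0.708 + 3.242 + 10.380 + 6.187 + 55.001 = 75.657 mg/L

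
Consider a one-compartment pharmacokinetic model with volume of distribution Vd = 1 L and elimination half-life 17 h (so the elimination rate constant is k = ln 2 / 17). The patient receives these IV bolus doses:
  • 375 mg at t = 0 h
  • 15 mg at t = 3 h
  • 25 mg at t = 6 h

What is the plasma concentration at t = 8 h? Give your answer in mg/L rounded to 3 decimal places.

k = ln 2 / 17 = 0.04077 per h
Dose 1 (375 mg at t=0 h): 375·exp(−0.04077·8) = 270.626 mg/L
Dose 2 (15 mg at t=3 h): 15·exp(−0.04077·5) = 12.234 mg/L
Dose 3 (25 mg at t=6 h): 25·exp(−0.04077·2) = 23.042 mg/L
C(8) = 270.626 + 12.234 + 23.042 = 305.902 mg/L

305.902 mg/L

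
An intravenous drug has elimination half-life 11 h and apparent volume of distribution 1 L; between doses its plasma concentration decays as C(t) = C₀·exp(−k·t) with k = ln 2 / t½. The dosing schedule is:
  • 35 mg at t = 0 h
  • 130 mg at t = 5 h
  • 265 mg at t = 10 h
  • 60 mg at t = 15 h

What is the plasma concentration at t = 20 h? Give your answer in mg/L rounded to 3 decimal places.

245.346 mg/L

k = ln 2 / 11 = 0.06301 per h
Dose 1 (35 mg at t=0 h): 35·exp(−0.06301·20) = 9.925 mg/L
Dose 2 (130 mg at t=5 h): 130·exp(−0.06301·15) = 50.518 mg/L
Dose 3 (265 mg at t=10 h): 265·exp(−0.06301·10) = 141.118 mg/L
Dose 4 (60 mg at t=15 h): 60·exp(−0.06301·5) = 43.784 mg/L
C(20) = 9.925 + 50.518 + 141.118 + 43.784 = 245.346 mg/L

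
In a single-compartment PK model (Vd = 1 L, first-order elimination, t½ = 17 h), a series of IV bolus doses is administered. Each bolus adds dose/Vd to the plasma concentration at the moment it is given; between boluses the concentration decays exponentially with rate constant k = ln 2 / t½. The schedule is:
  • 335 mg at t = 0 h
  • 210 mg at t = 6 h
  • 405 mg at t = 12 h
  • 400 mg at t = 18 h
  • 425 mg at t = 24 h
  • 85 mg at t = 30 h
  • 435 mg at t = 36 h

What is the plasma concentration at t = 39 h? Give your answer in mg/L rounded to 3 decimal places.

1101.948 mg/L

k = ln 2 / 17 = 0.04077 per h
Dose 1 (335 mg at t=0 h): 335·exp(−0.04077·39) = 68.304 mg/L
Dose 2 (210 mg at t=6 h): 210·exp(−0.04077·33) = 54.685 mg/L
Dose 3 (405 mg at t=12 h): 405·exp(−0.04077·27) = 134.694 mg/L
Dose 4 (400 mg at t=18 h): 400·exp(−0.04077·21) = 169.902 mg/L
Dose 5 (425 mg at t=24 h): 425·exp(−0.04077·15) = 230.555 mg/L
Dose 6 (85 mg at t=30 h): 85·exp(−0.04077·9) = 58.891 mg/L
Dose 7 (435 mg at t=36 h): 435·exp(−0.04077·3) = 384.916 mg/L
C(39) = 68.304 + 54.685 + 134.694 + 169.902 + 230.555 + 58.891 + 384.916 = 1101.948 mg/L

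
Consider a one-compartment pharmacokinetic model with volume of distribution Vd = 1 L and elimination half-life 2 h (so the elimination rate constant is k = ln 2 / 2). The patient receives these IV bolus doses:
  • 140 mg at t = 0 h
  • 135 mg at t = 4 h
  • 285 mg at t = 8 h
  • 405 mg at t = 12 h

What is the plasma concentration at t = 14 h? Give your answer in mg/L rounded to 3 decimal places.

k = ln 2 / 2 = 0.34657 per h
Dose 1 (140 mg at t=0 h): 140·exp(−0.34657·14) = 1.094 mg/L
Dose 2 (135 mg at t=4 h): 135·exp(−0.34657·10) = 4.219 mg/L
Dose 3 (285 mg at t=8 h): 285·exp(−0.34657·6) = 35.625 mg/L
Dose 4 (405 mg at t=12 h): 405·exp(−0.34657·2) = 202.500 mg/L
C(14) = 1.094 + 4.219 + 35.625 + 202.500 = 243.438 mg/L

243.438 mg/L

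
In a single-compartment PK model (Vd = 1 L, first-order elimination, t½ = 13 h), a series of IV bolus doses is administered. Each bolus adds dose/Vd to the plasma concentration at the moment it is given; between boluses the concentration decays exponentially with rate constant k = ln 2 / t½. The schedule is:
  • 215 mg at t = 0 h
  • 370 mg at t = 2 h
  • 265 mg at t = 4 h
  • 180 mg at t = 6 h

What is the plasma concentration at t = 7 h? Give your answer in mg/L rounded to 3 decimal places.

k = ln 2 / 13 = 0.05332 per h
Dose 1 (215 mg at t=0 h): 215·exp(−0.05332·7) = 148.029 mg/L
Dose 2 (370 mg at t=2 h): 370·exp(−0.05332·5) = 283.414 mg/L
Dose 3 (265 mg at t=4 h): 265·exp(−0.05332·3) = 225.828 mg/L
Dose 4 (180 mg at t=6 h): 180·exp(−0.05332·1) = 170.654 mg/L
C(7) = 148.029 + 283.414 + 225.828 + 170.654 = 827.924 mg/L

827.924 mg/L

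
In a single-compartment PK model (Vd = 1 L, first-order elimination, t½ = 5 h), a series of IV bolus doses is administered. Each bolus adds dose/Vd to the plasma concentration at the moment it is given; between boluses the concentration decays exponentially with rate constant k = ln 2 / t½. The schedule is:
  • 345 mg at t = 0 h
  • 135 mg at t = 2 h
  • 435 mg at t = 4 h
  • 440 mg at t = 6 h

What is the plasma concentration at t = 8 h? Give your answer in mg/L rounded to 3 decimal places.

755.869 mg/L

k = ln 2 / 5 = 0.13863 per h
Dose 1 (345 mg at t=0 h): 345·exp(−0.13863·8) = 113.808 mg/L
Dose 2 (135 mg at t=2 h): 135·exp(−0.13863·6) = 58.762 mg/L
Dose 3 (435 mg at t=4 h): 435·exp(−0.13863·4) = 249.842 mg/L
Dose 4 (440 mg at t=6 h): 440·exp(−0.13863·2) = 333.458 mg/L
C(8) = 113.808 + 58.762 + 249.842 + 333.458 = 755.869 mg/L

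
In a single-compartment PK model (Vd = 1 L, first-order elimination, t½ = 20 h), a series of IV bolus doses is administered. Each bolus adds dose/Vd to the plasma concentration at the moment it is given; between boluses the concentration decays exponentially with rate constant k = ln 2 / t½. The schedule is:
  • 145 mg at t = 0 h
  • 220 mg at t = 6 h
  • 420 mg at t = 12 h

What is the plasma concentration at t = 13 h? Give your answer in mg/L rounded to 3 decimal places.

670.707 mg/L

k = ln 2 / 20 = 0.03466 per h
Dose 1 (145 mg at t=0 h): 145·exp(−0.03466·13) = 92.406 mg/L
Dose 2 (220 mg at t=6 h): 220·exp(−0.03466·7) = 172.609 mg/L
Dose 3 (420 mg at t=12 h): 420·exp(−0.03466·1) = 405.693 mg/L
C(13) = 92.406 + 172.609 + 405.693 = 670.707 mg/L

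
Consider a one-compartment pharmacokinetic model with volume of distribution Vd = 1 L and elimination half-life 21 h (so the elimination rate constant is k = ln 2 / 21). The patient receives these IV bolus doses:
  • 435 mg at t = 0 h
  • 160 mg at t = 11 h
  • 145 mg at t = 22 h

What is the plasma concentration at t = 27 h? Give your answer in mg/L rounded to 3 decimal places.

k = ln 2 / 21 = 0.03301 per h
Dose 1 (435 mg at t=0 h): 435·exp(−0.03301·27) = 178.423 mg/L
Dose 2 (160 mg at t=11 h): 160·exp(−0.03301·16) = 94.355 mg/L
Dose 3 (145 mg at t=22 h): 145·exp(−0.03301·5) = 122.940 mg/L
C(27) = 178.423 + 94.355 + 122.940 = 395.718 mg/L

395.718 mg/L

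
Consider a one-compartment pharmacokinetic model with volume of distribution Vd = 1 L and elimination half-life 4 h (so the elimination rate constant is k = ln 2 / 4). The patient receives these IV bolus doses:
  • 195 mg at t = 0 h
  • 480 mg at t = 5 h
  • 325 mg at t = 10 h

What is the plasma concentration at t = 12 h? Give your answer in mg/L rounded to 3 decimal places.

396.890 mg/L

k = ln 2 / 4 = 0.17329 per h
Dose 1 (195 mg at t=0 h): 195·exp(−0.17329·12) = 24.375 mg/L
Dose 2 (480 mg at t=5 h): 480·exp(−0.17329·7) = 142.705 mg/L
Dose 3 (325 mg at t=10 h): 325·exp(−0.17329·2) = 229.810 mg/L
C(12) = 24.375 + 142.705 + 229.810 = 396.890 mg/L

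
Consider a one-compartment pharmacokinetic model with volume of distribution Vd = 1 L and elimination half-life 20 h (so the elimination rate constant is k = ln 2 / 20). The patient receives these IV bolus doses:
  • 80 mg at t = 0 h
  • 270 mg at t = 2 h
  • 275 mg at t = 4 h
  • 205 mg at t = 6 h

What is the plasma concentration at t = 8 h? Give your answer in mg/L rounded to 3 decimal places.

710.610 mg/L

k = ln 2 / 20 = 0.03466 per h
Dose 1 (80 mg at t=0 h): 80·exp(−0.03466·8) = 60.629 mg/L
Dose 2 (270 mg at t=2 h): 270·exp(−0.03466·6) = 219.308 mg/L
Dose 3 (275 mg at t=4 h): 275·exp(−0.03466·4) = 239.401 mg/L
Dose 4 (205 mg at t=6 h): 205·exp(−0.03466·2) = 191.272 mg/L
C(8) = 60.629 + 219.308 + 239.401 + 191.272 = 710.610 mg/L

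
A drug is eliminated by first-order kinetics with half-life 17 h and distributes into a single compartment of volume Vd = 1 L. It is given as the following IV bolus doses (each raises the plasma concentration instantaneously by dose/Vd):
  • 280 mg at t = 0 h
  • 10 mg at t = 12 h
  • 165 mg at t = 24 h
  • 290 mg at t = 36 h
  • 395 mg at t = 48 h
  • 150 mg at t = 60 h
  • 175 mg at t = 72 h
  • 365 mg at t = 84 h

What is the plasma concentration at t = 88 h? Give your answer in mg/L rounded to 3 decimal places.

k = ln 2 / 17 = 0.04077 per h
Dose 1 (280 mg at t=0 h): 280·exp(−0.04077·88) = 7.743 mg/L
Dose 2 (10 mg at t=12 h): 10·exp(−0.04077·76) = 0.451 mg/L
Dose 3 (165 mg at t=24 h): 165·exp(−0.04077·64) = 12.139 mg/L
Dose 4 (290 mg at t=36 h): 290·exp(−0.04077·52) = 34.802 mg/L
Dose 5 (395 mg at t=48 h): 395·exp(−0.04077·40) = 77.320 mg/L
Dose 6 (150 mg at t=60 h): 150·exp(−0.04077·28) = 47.894 mg/L
Dose 7 (175 mg at t=72 h): 175·exp(−0.04077·16) = 91.141 mg/L
Dose 8 (365 mg at t=84 h): 365·exp(−0.04077·4) = 310.072 mg/L
C(88) = 7.743 + 0.451 + 12.139 + 34.802 + 77.320 + 47.894 + 91.141 + 310.072 = 581.561 mg/L

581.561 mg/L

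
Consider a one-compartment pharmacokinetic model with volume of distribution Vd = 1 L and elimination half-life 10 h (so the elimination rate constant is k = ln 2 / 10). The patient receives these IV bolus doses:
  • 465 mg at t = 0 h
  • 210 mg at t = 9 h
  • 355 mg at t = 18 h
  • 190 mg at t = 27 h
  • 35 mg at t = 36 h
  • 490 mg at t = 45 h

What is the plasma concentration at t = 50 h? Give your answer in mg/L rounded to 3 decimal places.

463.735 mg/L

k = ln 2 / 10 = 0.06931 per h
Dose 1 (465 mg at t=0 h): 465·exp(−0.06931·50) = 14.531 mg/L
Dose 2 (210 mg at t=9 h): 210·exp(−0.06931·41) = 12.246 mg/L
Dose 3 (355 mg at t=18 h): 355·exp(−0.06931·32) = 38.631 mg/L
Dose 4 (190 mg at t=27 h): 190·exp(−0.06931·23) = 38.582 mg/L
Dose 5 (35 mg at t=36 h): 35·exp(−0.06931·14) = 13.263 mg/L
Dose 6 (490 mg at t=45 h): 490·exp(−0.06931·5) = 346.482 mg/L
C(50) = 14.531 + 12.246 + 38.631 + 38.582 + 13.263 + 346.482 = 463.735 mg/L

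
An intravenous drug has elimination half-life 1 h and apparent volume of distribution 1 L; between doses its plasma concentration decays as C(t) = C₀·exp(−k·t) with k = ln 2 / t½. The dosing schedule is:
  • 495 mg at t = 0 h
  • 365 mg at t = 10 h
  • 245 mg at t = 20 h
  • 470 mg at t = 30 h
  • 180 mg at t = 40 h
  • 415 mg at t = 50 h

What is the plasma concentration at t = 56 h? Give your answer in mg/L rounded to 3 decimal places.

k = ln 2 / 1 = 0.69315 per h
Dose 1 (495 mg at t=0 h): 495·exp(−0.69315·56) = 0.000 mg/L
Dose 2 (365 mg at t=10 h): 365·exp(−0.69315·46) = 0.000 mg/L
Dose 3 (245 mg at t=20 h): 245·exp(−0.69315·36) = 0.000 mg/L
Dose 4 (470 mg at t=30 h): 470·exp(−0.69315·26) = 0.000 mg/L
Dose 5 (180 mg at t=40 h): 180·exp(−0.69315·16) = 0.003 mg/L
Dose 6 (415 mg at t=50 h): 415·exp(−0.69315·6) = 6.484 mg/L
C(56) = 0.000 + 0.000 + 0.000 + 0.000 + 0.003 + 6.484 = 6.487 mg/L

6.487 mg/L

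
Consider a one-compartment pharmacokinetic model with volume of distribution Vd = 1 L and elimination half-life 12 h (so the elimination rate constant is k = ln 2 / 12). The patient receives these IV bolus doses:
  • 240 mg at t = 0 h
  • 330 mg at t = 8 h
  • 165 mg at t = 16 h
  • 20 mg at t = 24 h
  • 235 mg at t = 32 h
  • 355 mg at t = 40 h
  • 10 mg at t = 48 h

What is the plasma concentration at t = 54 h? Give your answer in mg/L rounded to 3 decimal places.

k = ln 2 / 12 = 0.05776 per h
Dose 1 (240 mg at t=0 h): 240·exp(−0.05776·54) = 10.607 mg/L
Dose 2 (330 mg at t=8 h): 330·exp(−0.05776·46) = 23.151 mg/L
Dose 3 (165 mg at t=16 h): 165·exp(−0.05776·38) = 18.375 mg/L
Dose 4 (20 mg at t=24 h): 20·exp(−0.05776·30) = 3.536 mg/L
Dose 5 (235 mg at t=32 h): 235·exp(−0.05776·22) = 65.945 mg/L
Dose 6 (355 mg at t=40 h): 355·exp(−0.05776·14) = 158.135 mg/L
Dose 7 (10 mg at t=48 h): 10·exp(−0.05776·6) = 7.071 mg/L
C(54) = 10.607 + 23.151 + 18.375 + 3.536 + 65.945 + 158.135 + 7.071 = 286.818 mg/L

286.818 mg/L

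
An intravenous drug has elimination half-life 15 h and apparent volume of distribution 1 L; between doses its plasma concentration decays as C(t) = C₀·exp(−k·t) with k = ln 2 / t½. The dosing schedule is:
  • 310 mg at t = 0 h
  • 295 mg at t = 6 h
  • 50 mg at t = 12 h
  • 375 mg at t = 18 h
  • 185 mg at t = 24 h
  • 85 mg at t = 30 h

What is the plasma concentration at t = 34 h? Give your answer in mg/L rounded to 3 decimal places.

k = ln 2 / 15 = 0.04621 per h
Dose 1 (310 mg at t=0 h): 310·exp(−0.04621·34) = 64.421 mg/L
Dose 2 (295 mg at t=6 h): 295·exp(−0.04621·28) = 80.891 mg/L
Dose 3 (50 mg at t=12 h): 50·exp(−0.04621·22) = 18.091 mg/L
Dose 4 (375 mg at t=18 h): 375·exp(−0.04621·16) = 179.033 mg/L
Dose 5 (185 mg at t=24 h): 185·exp(−0.04621·10) = 116.543 mg/L
Dose 6 (85 mg at t=30 h): 85·exp(−0.04621·4) = 70.655 mg/L
C(34) = 64.421 + 80.891 + 18.091 + 179.033 + 116.543 + 70.655 = 529.633 mg/L

529.633 mg/L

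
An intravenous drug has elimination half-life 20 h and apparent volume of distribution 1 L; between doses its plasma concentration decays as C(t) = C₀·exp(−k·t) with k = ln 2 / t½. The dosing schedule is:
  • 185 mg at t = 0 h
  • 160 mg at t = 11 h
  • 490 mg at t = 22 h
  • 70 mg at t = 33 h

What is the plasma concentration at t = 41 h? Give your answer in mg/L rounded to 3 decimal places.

k = ln 2 / 20 = 0.03466 per h
Dose 1 (185 mg at t=0 h): 185·exp(−0.03466·41) = 44.675 mg/L
Dose 2 (160 mg at t=11 h): 160·exp(−0.03466·30) = 56.569 mg/L
Dose 3 (490 mg at t=22 h): 490·exp(−0.03466·19) = 253.640 mg/L
Dose 4 (70 mg at t=33 h): 70·exp(−0.03466·8) = 53.050 mg/L
C(41) = 44.675 + 56.569 + 253.640 + 53.050 = 407.933 mg/L

407.933 mg/L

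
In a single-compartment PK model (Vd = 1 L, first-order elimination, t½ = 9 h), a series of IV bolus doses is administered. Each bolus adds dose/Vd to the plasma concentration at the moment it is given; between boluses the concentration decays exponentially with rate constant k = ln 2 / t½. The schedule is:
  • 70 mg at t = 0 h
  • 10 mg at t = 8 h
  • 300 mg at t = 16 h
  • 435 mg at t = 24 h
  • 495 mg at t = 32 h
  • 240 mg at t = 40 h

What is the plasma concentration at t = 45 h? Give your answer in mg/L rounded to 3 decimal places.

k = ln 2 / 9 = 0.07702 per h
Dose 1 (70 mg at t=0 h): 70·exp(−0.07702·45) = 2.188 mg/L
Dose 2 (10 mg at t=8 h): 10·exp(−0.07702·37) = 0.579 mg/L
Dose 3 (300 mg at t=16 h): 300·exp(−0.07702·29) = 32.147 mg/L
Dose 4 (435 mg at t=24 h): 435·exp(−0.07702·21) = 86.315 mg/L
Dose 5 (495 mg at t=32 h): 495·exp(−0.07702·13) = 181.880 mg/L
Dose 6 (240 mg at t=40 h): 240·exp(−0.07702·5) = 163.295 mg/L
C(45) = 2.188 + 0.579 + 32.147 + 86.315 + 181.880 + 163.295 = 466.402 mg/L

466.402 mg/L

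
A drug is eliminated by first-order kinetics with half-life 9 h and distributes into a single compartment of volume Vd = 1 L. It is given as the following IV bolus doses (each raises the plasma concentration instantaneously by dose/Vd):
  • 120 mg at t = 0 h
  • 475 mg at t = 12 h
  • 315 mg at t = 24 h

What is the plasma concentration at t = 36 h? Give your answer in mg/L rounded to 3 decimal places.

k = ln 2 / 9 = 0.07702 per h
Dose 1 (120 mg at t=0 h): 120·exp(−0.07702·36) = 7.500 mg/L
Dose 2 (475 mg at t=12 h): 475·exp(−0.07702·24) = 74.808 mg/L
Dose 3 (315 mg at t=24 h): 315·exp(−0.07702·12) = 125.008 mg/L
C(36) = 7.500 + 74.808 + 125.008 = 207.316 mg/L

207.316 mg/L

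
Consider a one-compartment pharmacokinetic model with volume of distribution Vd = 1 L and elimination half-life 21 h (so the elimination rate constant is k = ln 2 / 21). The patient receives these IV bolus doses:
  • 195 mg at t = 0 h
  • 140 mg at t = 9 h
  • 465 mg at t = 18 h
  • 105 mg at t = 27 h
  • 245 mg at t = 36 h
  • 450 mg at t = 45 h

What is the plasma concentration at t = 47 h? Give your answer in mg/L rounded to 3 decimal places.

905.737 mg/L

k = ln 2 / 21 = 0.03301 per h
Dose 1 (195 mg at t=0 h): 195·exp(−0.03301·47) = 41.333 mg/L
Dose 2 (140 mg at t=9 h): 140·exp(−0.03301·38) = 39.940 mg/L
Dose 3 (465 mg at t=18 h): 465·exp(−0.03301·29) = 178.544 mg/L
Dose 4 (105 mg at t=27 h): 105·exp(−0.03301·20) = 54.262 mg/L
Dose 5 (245 mg at t=36 h): 245·exp(−0.03301·11) = 170.406 mg/L
Dose 6 (450 mg at t=45 h): 450·exp(−0.03301·2) = 421.253 mg/L
C(47) = 41.333 + 39.940 + 178.544 + 54.262 + 170.406 + 421.253 = 905.737 mg/L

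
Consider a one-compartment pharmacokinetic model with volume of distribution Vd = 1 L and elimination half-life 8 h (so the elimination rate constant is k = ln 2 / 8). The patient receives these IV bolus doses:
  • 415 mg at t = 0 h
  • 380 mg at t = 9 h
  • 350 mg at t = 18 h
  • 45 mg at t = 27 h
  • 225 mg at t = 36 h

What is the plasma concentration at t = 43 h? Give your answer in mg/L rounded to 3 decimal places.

k = ln 2 / 8 = 0.08664 per h
Dose 1 (415 mg at t=0 h): 415·exp(−0.08664·43) = 10.000 mg/L
Dose 2 (380 mg at t=9 h): 380·exp(−0.08664·34) = 19.971 mg/L
Dose 3 (350 mg at t=18 h): 350·exp(−0.08664·25) = 40.119 mg/L
Dose 4 (45 mg at t=27 h): 45·exp(−0.08664·16) = 11.250 mg/L
Dose 5 (225 mg at t=36 h): 225·exp(−0.08664·7) = 122.682 mg/L
C(43) = 10.000 + 19.971 + 40.119 + 11.250 + 122.682 = 204.023 mg/L

204.023 mg/L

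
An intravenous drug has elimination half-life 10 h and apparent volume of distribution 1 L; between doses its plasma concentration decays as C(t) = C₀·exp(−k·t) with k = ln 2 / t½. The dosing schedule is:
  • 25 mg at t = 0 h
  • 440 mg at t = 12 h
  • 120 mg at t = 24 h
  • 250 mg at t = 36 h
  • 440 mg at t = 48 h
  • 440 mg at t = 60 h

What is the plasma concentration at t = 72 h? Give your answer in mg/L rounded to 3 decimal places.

k = ln 2 / 10 = 0.06931 per h
Dose 1 (25 mg at t=0 h): 25·exp(−0.06931·72) = 0.170 mg/L
Dose 2 (440 mg at t=12 h): 440·exp(−0.06931·60) = 6.875 mg/L
Dose 3 (120 mg at t=24 h): 120·exp(−0.06931·48) = 4.308 mg/L
Dose 4 (250 mg at t=36 h): 250·exp(−0.06931·36) = 20.617 mg/L
Dose 5 (440 mg at t=48 h): 440·exp(−0.06931·24) = 83.364 mg/L
Dose 6 (440 mg at t=60 h): 440·exp(−0.06931·12) = 191.521 mg/L
C(72) = 0.170 + 6.875 + 4.308 + 20.617 + 83.364 + 191.521 = 306.855 mg/L

306.855 mg/L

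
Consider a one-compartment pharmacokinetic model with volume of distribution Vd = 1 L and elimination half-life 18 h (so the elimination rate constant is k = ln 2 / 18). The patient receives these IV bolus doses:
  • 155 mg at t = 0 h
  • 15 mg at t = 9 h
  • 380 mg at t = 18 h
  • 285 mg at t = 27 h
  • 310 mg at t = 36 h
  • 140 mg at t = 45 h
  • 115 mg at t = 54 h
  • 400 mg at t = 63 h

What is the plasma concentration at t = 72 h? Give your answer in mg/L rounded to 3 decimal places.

576.235 mg/L

k = ln 2 / 18 = 0.03851 per h
Dose 1 (155 mg at t=0 h): 155·exp(−0.03851·72) = 9.688 mg/L
Dose 2 (15 mg at t=9 h): 15·exp(−0.03851·63) = 1.326 mg/L
Dose 3 (380 mg at t=18 h): 380·exp(−0.03851·54) = 47.500 mg/L
Dose 4 (285 mg at t=27 h): 285·exp(−0.03851·45) = 50.381 mg/L
Dose 5 (310 mg at t=36 h): 310·exp(−0.03851·36) = 77.500 mg/L
Dose 6 (140 mg at t=45 h): 140·exp(−0.03851·27) = 49.497 mg/L
Dose 7 (115 mg at t=54 h): 115·exp(−0.03851·18) = 57.500 mg/L
Dose 8 (400 mg at t=63 h): 400·exp(−0.03851·9) = 282.843 mg/L
C(72) = 9.688 + 1.326 + 47.500 + 50.381 + 77.500 + 49.497 + 57.500 + 282.843 = 576.235 mg/L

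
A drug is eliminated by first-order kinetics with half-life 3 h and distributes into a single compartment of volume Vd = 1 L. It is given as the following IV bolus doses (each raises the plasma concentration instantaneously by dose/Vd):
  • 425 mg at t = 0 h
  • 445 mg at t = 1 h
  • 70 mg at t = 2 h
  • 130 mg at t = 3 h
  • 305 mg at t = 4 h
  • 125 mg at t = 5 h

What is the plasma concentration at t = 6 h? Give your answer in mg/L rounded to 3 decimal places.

630.546 mg/L

k = ln 2 / 3 = 0.23105 per h
Dose 1 (425 mg at t=0 h): 425·exp(−0.23105·6) = 106.250 mg/L
Dose 2 (445 mg at t=1 h): 445·exp(−0.23105·5) = 140.166 mg/L
Dose 3 (70 mg at t=2 h): 70·exp(−0.23105·4) = 27.780 mg/L
Dose 4 (130 mg at t=3 h): 130·exp(−0.23105·3) = 65.000 mg/L
Dose 5 (305 mg at t=4 h): 305·exp(−0.23105·2) = 192.138 mg/L
Dose 6 (125 mg at t=5 h): 125·exp(−0.23105·1) = 99.213 mg/L
C(6) = 106.250 + 140.166 + 27.780 + 65.000 + 192.138 + 99.213 = 630.546 mg/L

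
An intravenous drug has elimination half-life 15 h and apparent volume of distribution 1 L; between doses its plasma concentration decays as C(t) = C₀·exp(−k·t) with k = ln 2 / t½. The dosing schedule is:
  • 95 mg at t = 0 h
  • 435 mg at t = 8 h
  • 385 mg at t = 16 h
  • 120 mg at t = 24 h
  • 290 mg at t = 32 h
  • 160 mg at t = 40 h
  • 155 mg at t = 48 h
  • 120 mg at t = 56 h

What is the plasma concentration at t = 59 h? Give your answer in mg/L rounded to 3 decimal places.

k = ln 2 / 15 = 0.04621 per h
Dose 1 (95 mg at t=0 h): 95·exp(−0.04621·59) = 6.218 mg/L
Dose 2 (435 mg at t=8 h): 435·exp(−0.04621·51) = 41.209 mg/L
Dose 3 (385 mg at t=16 h): 385·exp(−0.04621·43) = 52.785 mg/L
Dose 4 (120 mg at t=24 h): 120·exp(−0.04621·35) = 23.811 mg/L
Dose 5 (290 mg at t=32 h): 290·exp(−0.04621·27) = 83.281 mg/L
Dose 6 (160 mg at t=40 h): 160·exp(−0.04621·19) = 66.499 mg/L
Dose 7 (155 mg at t=48 h): 155·exp(−0.04621·11) = 93.234 mg/L
Dose 8 (120 mg at t=56 h): 120·exp(−0.04621·3) = 104.466 mg/L
C(59) = 6.218 + 41.209 + 52.785 + 23.811 + 83.281 + 66.499 + 93.234 + 104.466 = 471.503 mg/L

471.503 mg/L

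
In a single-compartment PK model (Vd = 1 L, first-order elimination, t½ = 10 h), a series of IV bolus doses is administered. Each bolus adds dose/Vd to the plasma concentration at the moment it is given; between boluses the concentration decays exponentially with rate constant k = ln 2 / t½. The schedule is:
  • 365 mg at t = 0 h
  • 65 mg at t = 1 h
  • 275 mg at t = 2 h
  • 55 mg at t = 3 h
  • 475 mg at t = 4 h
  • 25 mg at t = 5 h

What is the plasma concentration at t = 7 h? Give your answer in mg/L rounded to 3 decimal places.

k = ln 2 / 10 = 0.06931 per h
Dose 1 (365 mg at t=0 h): 365·exp(−0.06931·7) = 224.684 mg/L
Dose 2 (65 mg at t=1 h): 65·exp(−0.06931·6) = 42.884 mg/L
Dose 3 (275 mg at t=2 h): 275·exp(−0.06931·5) = 194.454 mg/L
Dose 4 (55 mg at t=3 h): 55·exp(−0.06931·4) = 41.682 mg/L
Dose 5 (475 mg at t=4 h): 475·exp(−0.06931·3) = 385.820 mg/L
Dose 6 (25 mg at t=5 h): 25·exp(−0.06931·2) = 21.764 mg/L
C(7) = 224.684 + 42.884 + 194.454 + 41.682 + 385.820 + 21.764 = 911.288 mg/L

911.288 mg/L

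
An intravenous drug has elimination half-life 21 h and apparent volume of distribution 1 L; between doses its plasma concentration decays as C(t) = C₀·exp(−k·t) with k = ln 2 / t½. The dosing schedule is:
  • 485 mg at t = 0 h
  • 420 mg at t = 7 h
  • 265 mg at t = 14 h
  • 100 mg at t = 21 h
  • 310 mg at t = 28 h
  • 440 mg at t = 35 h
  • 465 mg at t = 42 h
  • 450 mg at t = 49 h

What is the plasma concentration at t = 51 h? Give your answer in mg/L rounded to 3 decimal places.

k = ln 2 / 21 = 0.03301 per h
Dose 1 (485 mg at t=0 h): 485·exp(−0.03301·51) = 90.088 mg/L
Dose 2 (420 mg at t=7 h): 420·exp(−0.03301·44) = 98.292 mg/L
Dose 3 (265 mg at t=14 h): 265·exp(−0.03301·37) = 78.138 mg/L
Dose 4 (100 mg at t=21 h): 100·exp(−0.03301·30) = 37.150 mg/L
Dose 5 (310 mg at t=28 h): 310·exp(−0.03301·23) = 145.098 mg/L
Dose 6 (440 mg at t=35 h): 440·exp(−0.03301·16) = 259.476 mg/L
Dose 7 (465 mg at t=42 h): 465·exp(−0.03301·9) = 345.494 mg/L
Dose 8 (450 mg at t=49 h): 450·exp(−0.03301·2) = 421.253 mg/L
C(51) = 90.088 + 98.292 + 78.138 + 37.150 + 145.098 + 259.476 + 345.494 + 421.253 = 1474.989 mg/L

1474.989 mg/L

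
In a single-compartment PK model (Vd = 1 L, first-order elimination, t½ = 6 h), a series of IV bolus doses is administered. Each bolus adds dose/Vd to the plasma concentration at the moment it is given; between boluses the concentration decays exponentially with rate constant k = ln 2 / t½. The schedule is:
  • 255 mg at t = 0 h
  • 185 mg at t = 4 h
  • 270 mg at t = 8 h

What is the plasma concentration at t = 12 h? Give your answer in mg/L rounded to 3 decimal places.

307.257 mg/L

k = ln 2 / 6 = 0.11552 per h
Dose 1 (255 mg at t=0 h): 255·exp(−0.11552·12) = 63.750 mg/L
Dose 2 (185 mg at t=4 h): 185·exp(−0.11552·8) = 73.417 mg/L
Dose 3 (270 mg at t=8 h): 270·exp(−0.11552·4) = 170.089 mg/L
C(12) = 63.750 + 73.417 + 170.089 = 307.257 mg/L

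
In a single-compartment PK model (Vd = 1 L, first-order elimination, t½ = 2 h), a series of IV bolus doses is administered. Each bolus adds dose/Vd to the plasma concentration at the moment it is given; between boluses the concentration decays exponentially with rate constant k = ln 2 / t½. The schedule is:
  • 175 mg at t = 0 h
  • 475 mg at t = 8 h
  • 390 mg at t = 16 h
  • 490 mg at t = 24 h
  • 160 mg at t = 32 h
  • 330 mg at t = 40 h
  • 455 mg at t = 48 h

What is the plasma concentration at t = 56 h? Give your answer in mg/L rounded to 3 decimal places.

29.774 mg/L

k = ln 2 / 2 = 0.34657 per h
Dose 1 (175 mg at t=0 h): 175·exp(−0.34657·56) = 0.000 mg/L
Dose 2 (475 mg at t=8 h): 475·exp(−0.34657·48) = 0.000 mg/L
Dose 3 (390 mg at t=16 h): 390·exp(−0.34657·40) = 0.000 mg/L
Dose 4 (490 mg at t=24 h): 490·exp(−0.34657·32) = 0.007 mg/L
Dose 5 (160 mg at t=32 h): 160·exp(−0.34657·24) = 0.039 mg/L
Dose 6 (330 mg at t=40 h): 330·exp(−0.34657·16) = 1.289 mg/L
Dose 7 (455 mg at t=48 h): 455·exp(−0.34657·8) = 28.438 mg/L
C(56) = 0.000 + 0.000 + 0.000 + 0.007 + 0.039 + 1.289 + 28.438 = 29.774 mg/L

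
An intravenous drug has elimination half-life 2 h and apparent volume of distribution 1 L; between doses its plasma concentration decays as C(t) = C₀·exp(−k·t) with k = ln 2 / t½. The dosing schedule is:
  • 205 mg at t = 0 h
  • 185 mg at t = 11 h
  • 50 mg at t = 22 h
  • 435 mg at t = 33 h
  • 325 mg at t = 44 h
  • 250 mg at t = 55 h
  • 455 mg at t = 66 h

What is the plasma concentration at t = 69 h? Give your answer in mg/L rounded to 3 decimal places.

162.878 mg/L

k = ln 2 / 2 = 0.34657 per h
Dose 1 (205 mg at t=0 h): 205·exp(−0.34657·69) = 0.000 mg/L
Dose 2 (185 mg at t=11 h): 185·exp(−0.34657·58) = 0.000 mg/L
Dose 3 (50 mg at t=22 h): 50·exp(−0.34657·47) = 0.000 mg/L
Dose 4 (435 mg at t=33 h): 435·exp(−0.34657·36) = 0.002 mg/L
Dose 5 (325 mg at t=44 h): 325·exp(−0.34657·25) = 0.056 mg/L
Dose 6 (250 mg at t=55 h): 250·exp(−0.34657·14) = 1.953 mg/L
Dose 7 (455 mg at t=66 h): 455·exp(−0.34657·3) = 160.867 mg/L
C(69) = 0.000 + 0.000 + 0.000 + 0.002 + 0.056 + 1.953 + 160.867 = 162.878 mg/L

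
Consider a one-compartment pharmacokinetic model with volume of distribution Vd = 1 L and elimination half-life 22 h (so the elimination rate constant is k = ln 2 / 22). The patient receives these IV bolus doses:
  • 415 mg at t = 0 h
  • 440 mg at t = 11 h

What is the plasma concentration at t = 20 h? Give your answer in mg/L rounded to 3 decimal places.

k = ln 2 / 22 = 0.03151 per h
Dose 1 (415 mg at t=0 h): 415·exp(−0.03151·20) = 220.996 mg/L
Dose 2 (440 mg at t=11 h): 440·exp(−0.03151·9) = 331.363 mg/L
C(20) = 220.996 + 331.363 = 552.359 mg/L

552.359 mg/L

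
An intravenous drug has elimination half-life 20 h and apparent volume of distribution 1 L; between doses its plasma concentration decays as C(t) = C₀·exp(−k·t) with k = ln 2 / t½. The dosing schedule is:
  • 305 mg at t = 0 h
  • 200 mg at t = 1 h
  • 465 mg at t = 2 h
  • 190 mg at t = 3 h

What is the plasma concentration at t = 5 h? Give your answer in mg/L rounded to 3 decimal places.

1026.941 mg/L

k = ln 2 / 20 = 0.03466 per h
Dose 1 (305 mg at t=0 h): 305·exp(−0.03466·5) = 256.473 mg/L
Dose 2 (200 mg at t=1 h): 200·exp(−0.03466·4) = 174.110 mg/L
Dose 3 (465 mg at t=2 h): 465·exp(−0.03466·3) = 419.081 mg/L
Dose 4 (190 mg at t=3 h): 190·exp(−0.03466·2) = 177.276 mg/L
C(5) = 256.473 + 174.110 + 419.081 + 177.276 = 1026.941 mg/L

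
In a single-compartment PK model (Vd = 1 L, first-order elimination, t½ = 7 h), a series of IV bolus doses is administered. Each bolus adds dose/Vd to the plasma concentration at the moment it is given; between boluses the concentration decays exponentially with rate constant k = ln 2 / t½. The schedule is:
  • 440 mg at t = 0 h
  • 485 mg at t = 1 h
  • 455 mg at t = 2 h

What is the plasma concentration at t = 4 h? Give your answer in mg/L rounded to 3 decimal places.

1029.704 mg/L

k = ln 2 / 7 = 0.09902 per h
Dose 1 (440 mg at t=0 h): 440·exp(−0.09902·4) = 296.098 mg/L
Dose 2 (485 mg at t=1 h): 485·exp(−0.09902·3) = 360.354 mg/L
Dose 3 (455 mg at t=2 h): 455·exp(−0.09902·2) = 373.253 mg/L
C(4) = 296.098 + 360.354 + 373.253 = 1029.704 mg/L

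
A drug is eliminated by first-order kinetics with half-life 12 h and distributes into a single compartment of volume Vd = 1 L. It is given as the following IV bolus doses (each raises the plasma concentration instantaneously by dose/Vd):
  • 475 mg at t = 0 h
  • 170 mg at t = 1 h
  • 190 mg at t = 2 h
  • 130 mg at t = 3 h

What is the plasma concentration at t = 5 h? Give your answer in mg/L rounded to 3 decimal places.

766.364 mg/L

k = ln 2 / 12 = 0.05776 per h
Dose 1 (475 mg at t=0 h): 475·exp(−0.05776·5) = 355.848 mg/L
Dose 2 (170 mg at t=1 h): 170·exp(−0.05776·4) = 134.929 mg/L
Dose 3 (190 mg at t=2 h): 190·exp(−0.05776·3) = 159.770 mg/L
Dose 4 (130 mg at t=3 h): 130·exp(−0.05776·2) = 115.817 mg/L
C(5) = 355.848 + 134.929 + 159.770 + 115.817 = 766.364 mg/L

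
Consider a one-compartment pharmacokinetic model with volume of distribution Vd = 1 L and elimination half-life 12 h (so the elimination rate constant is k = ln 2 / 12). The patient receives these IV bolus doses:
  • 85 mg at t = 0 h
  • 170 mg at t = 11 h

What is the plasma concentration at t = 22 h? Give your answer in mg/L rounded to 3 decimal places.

k = ln 2 / 12 = 0.05776 per h
Dose 1 (85 mg at t=0 h): 85·exp(−0.05776·22) = 23.852 mg/L
Dose 2 (170 mg at t=11 h): 170·exp(−0.05776·11) = 90.054 mg/L
C(22) = 23.852 + 90.054 = 113.907 mg/L

113.907 mg/L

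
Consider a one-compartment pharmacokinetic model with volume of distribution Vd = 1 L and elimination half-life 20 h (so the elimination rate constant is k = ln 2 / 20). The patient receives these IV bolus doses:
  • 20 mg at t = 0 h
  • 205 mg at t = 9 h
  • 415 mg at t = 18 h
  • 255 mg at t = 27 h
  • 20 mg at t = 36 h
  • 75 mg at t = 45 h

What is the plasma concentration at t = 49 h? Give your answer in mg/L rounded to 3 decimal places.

k = ln 2 / 20 = 0.03466 per h
Dose 1 (20 mg at t=0 h): 20·exp(−0.03466·49) = 3.660 mg/L
Dose 2 (205 mg at t=9 h): 205·exp(−0.03466·40) = 51.250 mg/L
Dose 3 (415 mg at t=18 h): 415·exp(−0.03466·31) = 141.727 mg/L
Dose 4 (255 mg at t=27 h): 255·exp(−0.03466·22) = 118.962 mg/L
Dose 5 (20 mg at t=36 h): 20·exp(−0.03466·13) = 12.746 mg/L
Dose 6 (75 mg at t=45 h): 75·exp(−0.03466·4) = 65.291 mg/L
C(49) = 3.660 + 51.250 + 141.727 + 118.962 + 12.746 + 65.291 = 393.635 mg/L

393.635 mg/L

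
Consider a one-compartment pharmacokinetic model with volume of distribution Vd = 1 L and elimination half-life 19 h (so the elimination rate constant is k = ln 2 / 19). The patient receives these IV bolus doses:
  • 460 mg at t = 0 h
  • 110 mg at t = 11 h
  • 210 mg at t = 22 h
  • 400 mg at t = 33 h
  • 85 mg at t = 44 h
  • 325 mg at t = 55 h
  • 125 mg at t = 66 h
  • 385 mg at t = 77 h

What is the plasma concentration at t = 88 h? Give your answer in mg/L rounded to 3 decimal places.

526.214 mg/L

k = ln 2 / 19 = 0.03648 per h
Dose 1 (460 mg at t=0 h): 460·exp(−0.03648·88) = 18.557 mg/L
Dose 2 (110 mg at t=11 h): 110·exp(−0.03648·77) = 6.629 mg/L
Dose 3 (210 mg at t=22 h): 210·exp(−0.03648·66) = 18.903 mg/L
Dose 4 (400 mg at t=33 h): 400·exp(−0.03648·55) = 53.785 mg/L
Dose 5 (85 mg at t=44 h): 85·exp(−0.03648·44) = 17.072 mg/L
Dose 6 (325 mg at t=55 h): 325·exp(−0.03648·33) = 97.508 mg/L
Dose 7 (125 mg at t=66 h): 125·exp(−0.03648·22) = 56.021 mg/L
Dose 8 (385 mg at t=77 h): 385·exp(−0.03648·11) = 257.739 mg/L
C(88) = 18.557 + 6.629 + 18.903 + 53.785 + 17.072 + 97.508 + 56.021 + 257.739 = 526.214 mg/L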